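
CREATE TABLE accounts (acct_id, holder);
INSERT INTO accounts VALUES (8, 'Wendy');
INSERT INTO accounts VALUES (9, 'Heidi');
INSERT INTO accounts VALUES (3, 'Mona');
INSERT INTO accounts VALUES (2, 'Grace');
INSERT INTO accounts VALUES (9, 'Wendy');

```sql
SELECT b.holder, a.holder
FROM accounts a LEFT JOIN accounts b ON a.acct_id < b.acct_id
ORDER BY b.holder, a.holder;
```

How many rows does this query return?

11

LEFT JOIN keeps every row from `accounts a`; unmatched rows get NULL for `accounts b`'s columns.
Matching on a.acct_id < b.acct_id.
- a[0] acct_id=8 → 2 match(es) in b → 2 row(s).
- a[1] acct_id=9 → no match; kept with NULLs on the b side.
- a[2] acct_id=3 → 3 match(es) in b → 3 row(s).
- a[3] acct_id=2 → 4 match(es) in b → 4 row(s).
- a[4] acct_id=9 → no match; kept with NULLs on the b side.
Total: 9 matched + 2 padded = 11 rows.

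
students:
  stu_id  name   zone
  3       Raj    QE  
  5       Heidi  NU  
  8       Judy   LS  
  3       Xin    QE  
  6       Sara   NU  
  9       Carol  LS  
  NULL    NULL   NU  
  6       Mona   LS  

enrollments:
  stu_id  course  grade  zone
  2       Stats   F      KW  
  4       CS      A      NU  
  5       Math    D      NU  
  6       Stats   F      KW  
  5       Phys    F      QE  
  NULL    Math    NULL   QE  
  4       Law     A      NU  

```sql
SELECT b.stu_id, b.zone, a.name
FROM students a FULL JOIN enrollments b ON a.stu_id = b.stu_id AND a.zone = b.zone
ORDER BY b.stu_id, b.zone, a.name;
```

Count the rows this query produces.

14

FULL OUTER JOIN keeps every row from both sides; unmatched rows get NULL for the other side's columns.
Matching on a.stu_id = b.stu_id AND a.zone = b.zone. A NULL in a compared column never satisfies the condition.
Matched pairs: 1; unmatched a rows kept: 7; unmatched b rows kept: 6.
Total: 1 matched + 13 padded = 14 rows.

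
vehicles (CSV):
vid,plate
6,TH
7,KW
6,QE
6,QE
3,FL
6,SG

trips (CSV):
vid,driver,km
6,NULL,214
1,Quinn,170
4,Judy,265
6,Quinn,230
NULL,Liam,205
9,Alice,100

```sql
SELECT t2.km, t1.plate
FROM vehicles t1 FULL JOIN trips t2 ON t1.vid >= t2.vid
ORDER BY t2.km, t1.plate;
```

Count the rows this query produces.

23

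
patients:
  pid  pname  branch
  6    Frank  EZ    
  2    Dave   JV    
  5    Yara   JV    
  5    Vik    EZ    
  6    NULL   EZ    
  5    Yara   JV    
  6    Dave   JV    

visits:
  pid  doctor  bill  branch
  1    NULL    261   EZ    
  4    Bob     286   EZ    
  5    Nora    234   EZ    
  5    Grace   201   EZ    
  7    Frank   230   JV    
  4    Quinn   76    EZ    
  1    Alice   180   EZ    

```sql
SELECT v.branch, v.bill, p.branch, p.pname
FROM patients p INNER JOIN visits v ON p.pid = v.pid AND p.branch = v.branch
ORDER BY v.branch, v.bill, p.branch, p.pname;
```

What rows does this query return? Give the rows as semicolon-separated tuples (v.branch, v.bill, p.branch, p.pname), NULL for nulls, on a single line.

INNER JOIN keeps only pairs where the ON condition holds.
Matching on p.pid = v.pid AND p.branch = v.branch.
- p[0] pid=6, branch=EZ → no match; dropped.
- p[1] pid=2, branch=JV → no match; dropped.
- p[2] pid=5, branch=JV → no match; dropped.
- p[3] pid=5, branch=EZ → 2 match(es) in v → 2 row(s).
- p[4] pid=6, branch=EZ → no match; dropped.
- p[5] pid=5, branch=JV → no match; dropped.
- p[6] pid=6, branch=JV → no match; dropped.
After projecting and ordering:
v.branch | v.bill | p.branch | p.pname
EZ | 201 | EZ | Vik
EZ | 234 | EZ | Vik

(EZ, 201, EZ, Vik); (EZ, 234, EZ, Vik)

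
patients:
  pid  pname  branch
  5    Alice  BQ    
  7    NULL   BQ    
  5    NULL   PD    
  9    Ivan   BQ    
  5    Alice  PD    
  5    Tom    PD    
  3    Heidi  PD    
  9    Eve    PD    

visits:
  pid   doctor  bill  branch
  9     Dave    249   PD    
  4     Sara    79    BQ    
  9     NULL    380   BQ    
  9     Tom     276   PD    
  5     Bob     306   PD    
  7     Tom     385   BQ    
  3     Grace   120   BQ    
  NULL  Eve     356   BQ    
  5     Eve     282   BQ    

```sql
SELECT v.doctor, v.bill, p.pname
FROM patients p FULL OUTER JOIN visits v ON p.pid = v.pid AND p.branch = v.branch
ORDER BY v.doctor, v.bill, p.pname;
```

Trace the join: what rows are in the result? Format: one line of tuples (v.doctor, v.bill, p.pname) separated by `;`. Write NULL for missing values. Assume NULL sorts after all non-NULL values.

(Bob, 306, Alice); (Bob, 306, Tom); (Bob, 306, NULL); (Dave, 249, Eve); (Eve, 282, Alice); (Eve, 356, NULL); (Grace, 120, NULL); (Sara, 79, NULL); (Tom, 276, Eve); (Tom, 385, NULL); (NULL, 380, Ivan); (NULL, NULL, Heidi)

FULL OUTER JOIN keeps every row from both sides; unmatched rows get NULL for the other side's columns.
Matching on p.pid = v.pid AND p.branch = v.branch. A NULL in a compared column never satisfies the condition.
Matched pairs: 8; unmatched p rows kept: 1; unmatched v rows kept: 3.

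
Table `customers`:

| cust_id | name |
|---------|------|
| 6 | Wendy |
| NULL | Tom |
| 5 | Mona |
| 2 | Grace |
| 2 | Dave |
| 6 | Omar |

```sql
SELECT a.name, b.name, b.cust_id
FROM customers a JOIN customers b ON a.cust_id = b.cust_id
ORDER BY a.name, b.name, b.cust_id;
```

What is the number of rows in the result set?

9

INNER JOIN keeps only pairs where the ON condition holds.
Matching on a.cust_id = b.cust_id. A NULL in a compared column never satisfies the condition.
- a[0] cust_id=6 → 2 match(es) in b → 2 row(s).
- a[1] cust_id=NULL → no match; dropped.
- a[2] cust_id=5 → 1 match(es) in b → 1 row(s).
- a[3] cust_id=2 → 2 match(es) in b → 2 row(s).
- a[4] cust_id=2 → 2 match(es) in b → 2 row(s).
- a[5] cust_id=6 → 2 match(es) in b → 2 row(s).
Total: 9 rows.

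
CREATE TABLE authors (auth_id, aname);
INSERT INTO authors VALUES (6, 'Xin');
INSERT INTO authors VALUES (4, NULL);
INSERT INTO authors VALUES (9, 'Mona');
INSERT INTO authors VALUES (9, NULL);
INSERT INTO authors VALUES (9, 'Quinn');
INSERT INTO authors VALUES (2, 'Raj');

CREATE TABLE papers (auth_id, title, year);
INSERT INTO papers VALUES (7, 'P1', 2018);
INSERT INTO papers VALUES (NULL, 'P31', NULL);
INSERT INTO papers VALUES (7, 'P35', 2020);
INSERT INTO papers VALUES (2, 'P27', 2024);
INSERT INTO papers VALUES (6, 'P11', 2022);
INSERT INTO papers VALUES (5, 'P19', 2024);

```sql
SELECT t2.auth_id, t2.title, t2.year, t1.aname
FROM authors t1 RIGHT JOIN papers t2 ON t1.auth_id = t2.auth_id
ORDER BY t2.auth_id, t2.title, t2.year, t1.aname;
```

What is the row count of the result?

6

RIGHT JOIN keeps every row from `papers`; unmatched rows get NULL for `authors`'s columns.
Matching on t1.auth_id = t2.auth_id. A NULL in a compared column never satisfies the condition.
- t1 (auth_id=6) pairs with 1 row(s) of t2.
- t1 (auth_id=4) has no partner in t2.
- t1 (auth_id=9) has no partner in t2.
- t1 (auth_id=9) has no partner in t2.
- t1 (auth_id=9) has no partner in t2.
- t1 (auth_id=2) pairs with 1 row(s) of t2.
- plus 4 unmatched t2 row(s), each kept with NULL t1 columns.
Total: 2 matched + 4 padded = 6 rows.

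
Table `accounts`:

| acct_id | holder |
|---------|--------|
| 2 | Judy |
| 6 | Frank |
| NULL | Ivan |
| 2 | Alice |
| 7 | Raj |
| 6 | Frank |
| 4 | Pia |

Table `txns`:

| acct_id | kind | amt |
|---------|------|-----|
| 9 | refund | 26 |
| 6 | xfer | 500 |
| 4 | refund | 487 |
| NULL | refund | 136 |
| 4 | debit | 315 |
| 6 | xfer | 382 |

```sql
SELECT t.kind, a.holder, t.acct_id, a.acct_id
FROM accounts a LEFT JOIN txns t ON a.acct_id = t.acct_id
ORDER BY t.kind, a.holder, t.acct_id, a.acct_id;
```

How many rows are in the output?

10

LEFT JOIN keeps every row from `accounts`; unmatched rows get NULL for `txns`'s columns.
Matching on a.acct_id = t.acct_id. A NULL in a compared column never satisfies the condition.
- a[0] acct_id=2 → no match; kept with NULLs on the t side.
- a[1] acct_id=6 → 2 match(es) in t → 2 row(s).
- a[2] acct_id=NULL → no match; kept with NULLs on the t side.
- a[3] acct_id=2 → no match; kept with NULLs on the t side.
- a[4] acct_id=7 → no match; kept with NULLs on the t side.
- a[5] acct_id=6 → 2 match(es) in t → 2 row(s).
- a[6] acct_id=4 → 2 match(es) in t → 2 row(s).
Total: 6 matched + 4 padded = 10 rows.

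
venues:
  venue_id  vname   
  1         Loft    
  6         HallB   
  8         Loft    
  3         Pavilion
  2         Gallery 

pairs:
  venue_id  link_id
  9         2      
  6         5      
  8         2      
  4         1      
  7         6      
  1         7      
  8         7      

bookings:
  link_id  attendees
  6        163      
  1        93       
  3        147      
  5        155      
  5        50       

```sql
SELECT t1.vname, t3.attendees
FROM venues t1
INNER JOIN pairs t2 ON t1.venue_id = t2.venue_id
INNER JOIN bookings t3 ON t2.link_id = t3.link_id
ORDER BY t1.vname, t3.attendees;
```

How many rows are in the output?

Evaluate left to right. First `venues t1 INNER JOIN pairs t2` on venue_id: 4 row(s).
Then INNER JOIN `bookings t3` on link_id: keep only rows whose t2.link_id appears in t3.
Result: 2 row(s).

2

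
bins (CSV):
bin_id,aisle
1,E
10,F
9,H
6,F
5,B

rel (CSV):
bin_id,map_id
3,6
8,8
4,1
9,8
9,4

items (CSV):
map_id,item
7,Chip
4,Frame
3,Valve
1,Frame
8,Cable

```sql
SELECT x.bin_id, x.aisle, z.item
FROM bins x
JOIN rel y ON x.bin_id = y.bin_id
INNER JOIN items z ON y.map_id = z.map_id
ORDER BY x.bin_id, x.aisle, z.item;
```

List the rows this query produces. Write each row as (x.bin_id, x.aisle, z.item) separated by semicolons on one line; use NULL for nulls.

(9, H, Cable); (9, H, Frame)

Evaluate left to right. First `bins x INNER JOIN rel y` on bin_id: 2 row(s).
Then INNER JOIN `items z` on map_id: keep only rows whose y.map_id appears in z.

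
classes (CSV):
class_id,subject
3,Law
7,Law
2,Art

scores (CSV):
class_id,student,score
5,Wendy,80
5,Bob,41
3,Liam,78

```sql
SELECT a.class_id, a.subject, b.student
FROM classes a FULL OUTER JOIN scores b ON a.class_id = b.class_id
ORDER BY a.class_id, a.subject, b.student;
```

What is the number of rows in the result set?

5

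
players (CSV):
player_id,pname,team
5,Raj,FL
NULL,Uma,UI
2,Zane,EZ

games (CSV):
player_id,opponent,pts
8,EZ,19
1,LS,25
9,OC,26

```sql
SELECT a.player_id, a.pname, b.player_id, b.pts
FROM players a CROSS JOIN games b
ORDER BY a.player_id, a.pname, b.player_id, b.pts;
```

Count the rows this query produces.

9

CROSS JOIN pairs every row of `players` with every row of `games`: 3 × 3 = 9 rows.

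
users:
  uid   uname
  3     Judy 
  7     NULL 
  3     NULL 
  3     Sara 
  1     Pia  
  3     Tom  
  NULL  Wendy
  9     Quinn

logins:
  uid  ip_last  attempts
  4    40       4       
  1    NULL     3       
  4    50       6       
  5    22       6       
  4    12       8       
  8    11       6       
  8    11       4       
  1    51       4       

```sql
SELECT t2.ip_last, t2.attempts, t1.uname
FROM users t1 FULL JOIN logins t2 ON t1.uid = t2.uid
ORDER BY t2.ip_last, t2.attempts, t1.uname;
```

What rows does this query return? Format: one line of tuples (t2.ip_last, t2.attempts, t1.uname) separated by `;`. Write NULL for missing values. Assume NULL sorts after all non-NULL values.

FULL OUTER JOIN keeps every row from both sides; unmatched rows get NULL for the other side's columns.
Matching on t1.uid = t2.uid. A NULL in a compared column never satisfies the condition.
- t1 row (uid=3): no match → kept, t2 columns NULL.
- t1 row (uid=7): no match → kept, t2 columns NULL.
- t1 row (uid=3): no match → kept, t2 columns NULL.
- t1 row (uid=3): no match → kept, t2 columns NULL.
- t1 row (uid=1): matches 2 t2 row(s) → 2 output row(s).
- t1 row (uid=3): no match → kept, t2 columns NULL.
- t1 row (uid=NULL): no match → kept, t2 columns NULL.
- t1 row (uid=9): no match → kept, t2 columns NULL.
- 6 row(s) from t2 found no t1 partner → padded with NULL.

(11, 4, NULL); (11, 6, NULL); (12, 8, NULL); (22, 6, NULL); (40, 4, NULL); (50, 6, NULL); (51, 4, Pia); (NULL, 3, Pia); (NULL, NULL, Judy); (NULL, NULL, Quinn); (NULL, NULL, Sara); (NULL, NULL, Tom); (NULL, NULL, Wendy); (NULL, NULL, NULL); (NULL, NULL, NULL)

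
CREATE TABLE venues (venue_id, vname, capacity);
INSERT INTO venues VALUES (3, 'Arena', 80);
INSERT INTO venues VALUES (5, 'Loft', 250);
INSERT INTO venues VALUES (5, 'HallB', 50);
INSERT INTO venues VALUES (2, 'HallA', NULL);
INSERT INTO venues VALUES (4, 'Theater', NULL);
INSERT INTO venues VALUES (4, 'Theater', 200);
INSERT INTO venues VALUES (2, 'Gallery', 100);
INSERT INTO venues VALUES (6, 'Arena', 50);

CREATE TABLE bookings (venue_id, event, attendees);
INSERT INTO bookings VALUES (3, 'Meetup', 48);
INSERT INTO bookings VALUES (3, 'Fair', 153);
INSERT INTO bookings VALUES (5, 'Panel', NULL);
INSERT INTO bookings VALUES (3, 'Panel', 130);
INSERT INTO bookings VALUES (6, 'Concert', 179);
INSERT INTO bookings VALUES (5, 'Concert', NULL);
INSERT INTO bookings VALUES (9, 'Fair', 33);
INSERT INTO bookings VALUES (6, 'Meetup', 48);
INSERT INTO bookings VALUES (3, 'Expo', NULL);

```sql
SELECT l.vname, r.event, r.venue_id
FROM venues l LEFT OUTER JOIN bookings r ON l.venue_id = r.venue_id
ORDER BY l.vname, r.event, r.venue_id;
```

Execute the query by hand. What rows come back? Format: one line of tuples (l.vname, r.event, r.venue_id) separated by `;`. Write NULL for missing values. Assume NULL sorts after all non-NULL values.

(Arena, Concert, 6); (Arena, Expo, 3); (Arena, Fair, 3); (Arena, Meetup, 3); (Arena, Meetup, 6); (Arena, Panel, 3); (Gallery, NULL, NULL); (HallA, NULL, NULL); (HallB, Concert, 5); (HallB, Panel, 5); (Loft, Concert, 5); (Loft, Panel, 5); (Theater, NULL, NULL); (Theater, NULL, NULL)

LEFT JOIN keeps every row from `venues`; unmatched rows get NULL for `bookings`'s columns.
Matching on l.venue_id = r.venue_id.
- l row (venue_id=3): matches 4 r row(s) → 4 output row(s).
- l row (venue_id=5): matches 2 r row(s) → 2 output row(s).
- l row (venue_id=5): matches 2 r row(s) → 2 output row(s).
- l row (venue_id=2): no match → kept, r columns NULL.
- l row (venue_id=4): no match → kept, r columns NULL.
- l row (venue_id=4): no match → kept, r columns NULL.
- l row (venue_id=2): no match → kept, r columns NULL.
- l row (venue_id=6): matches 2 r row(s) → 2 output row(s).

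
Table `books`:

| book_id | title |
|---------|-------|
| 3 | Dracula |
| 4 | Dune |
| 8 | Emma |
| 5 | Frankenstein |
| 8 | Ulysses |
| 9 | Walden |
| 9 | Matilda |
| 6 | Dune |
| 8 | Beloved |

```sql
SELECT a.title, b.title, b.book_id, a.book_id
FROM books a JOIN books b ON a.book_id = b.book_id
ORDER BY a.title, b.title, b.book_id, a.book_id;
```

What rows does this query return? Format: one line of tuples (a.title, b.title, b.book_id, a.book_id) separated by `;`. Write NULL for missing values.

(Beloved, Beloved, 8, 8); (Beloved, Emma, 8, 8); (Beloved, Ulysses, 8, 8); (Dracula, Dracula, 3, 3); (Dune, Dune, 4, 4); (Dune, Dune, 6, 6); (Emma, Beloved, 8, 8); (Emma, Emma, 8, 8); (Emma, Ulysses, 8, 8); (Frankenstein, Frankenstein, 5, 5); (Matilda, Matilda, 9, 9); (Matilda, Walden, 9, 9); (Ulysses, Beloved, 8, 8); (Ulysses, Emma, 8, 8); (Ulysses, Ulysses, 8, 8); (Walden, Matilda, 9, 9); (Walden, Walden, 9, 9)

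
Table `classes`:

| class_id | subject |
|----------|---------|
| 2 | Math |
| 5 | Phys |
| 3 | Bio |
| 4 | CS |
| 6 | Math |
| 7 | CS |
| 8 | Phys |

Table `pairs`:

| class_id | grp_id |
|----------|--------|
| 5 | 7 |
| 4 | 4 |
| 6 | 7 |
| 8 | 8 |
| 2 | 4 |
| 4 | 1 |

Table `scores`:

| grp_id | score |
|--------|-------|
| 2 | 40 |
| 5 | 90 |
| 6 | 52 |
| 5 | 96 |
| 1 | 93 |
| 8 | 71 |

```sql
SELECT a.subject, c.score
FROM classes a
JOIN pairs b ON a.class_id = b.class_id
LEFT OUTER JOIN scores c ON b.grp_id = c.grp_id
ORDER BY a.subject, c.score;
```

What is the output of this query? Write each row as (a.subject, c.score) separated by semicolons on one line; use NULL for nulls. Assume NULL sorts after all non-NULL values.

Evaluate left to right. First `classes a INNER JOIN pairs b` on class_id: 6 row(s).
Then LEFT JOIN `scores c` on grp_id: each of those 6 rows is kept; rows whose b.grp_id has no match in c get NULL for c's columns.

(CS, 93); (CS, NULL); (Math, NULL); (Math, NULL); (Phys, 71); (Phys, NULL)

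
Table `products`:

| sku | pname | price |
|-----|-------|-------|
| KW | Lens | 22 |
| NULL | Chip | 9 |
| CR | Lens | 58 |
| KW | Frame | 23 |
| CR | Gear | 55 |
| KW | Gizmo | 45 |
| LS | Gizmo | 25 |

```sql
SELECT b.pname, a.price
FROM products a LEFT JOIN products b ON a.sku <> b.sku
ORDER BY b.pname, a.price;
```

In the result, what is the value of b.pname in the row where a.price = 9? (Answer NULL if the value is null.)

NULL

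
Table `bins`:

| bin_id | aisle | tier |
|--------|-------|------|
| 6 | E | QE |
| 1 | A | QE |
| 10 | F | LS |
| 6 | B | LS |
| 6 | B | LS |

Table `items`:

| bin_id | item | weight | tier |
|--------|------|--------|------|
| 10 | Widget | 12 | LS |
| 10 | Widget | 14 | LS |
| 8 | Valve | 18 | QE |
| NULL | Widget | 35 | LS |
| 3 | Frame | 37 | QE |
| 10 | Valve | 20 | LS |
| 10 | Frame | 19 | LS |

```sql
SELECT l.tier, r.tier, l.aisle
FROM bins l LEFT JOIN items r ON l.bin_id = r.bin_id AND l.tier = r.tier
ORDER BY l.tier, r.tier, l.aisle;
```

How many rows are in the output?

8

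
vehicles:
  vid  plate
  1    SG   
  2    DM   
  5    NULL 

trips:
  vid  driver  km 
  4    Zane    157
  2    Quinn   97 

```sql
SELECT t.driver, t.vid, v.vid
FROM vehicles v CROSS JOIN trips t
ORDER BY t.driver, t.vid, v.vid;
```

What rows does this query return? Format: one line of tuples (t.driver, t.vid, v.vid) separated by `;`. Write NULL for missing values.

CROSS JOIN pairs every row of `vehicles` with every row of `trips`: 3 × 2 = 6 rows.

(Quinn, 2, 1); (Quinn, 2, 2); (Quinn, 2, 5); (Zane, 4, 1); (Zane, 4, 2); (Zane, 4, 5)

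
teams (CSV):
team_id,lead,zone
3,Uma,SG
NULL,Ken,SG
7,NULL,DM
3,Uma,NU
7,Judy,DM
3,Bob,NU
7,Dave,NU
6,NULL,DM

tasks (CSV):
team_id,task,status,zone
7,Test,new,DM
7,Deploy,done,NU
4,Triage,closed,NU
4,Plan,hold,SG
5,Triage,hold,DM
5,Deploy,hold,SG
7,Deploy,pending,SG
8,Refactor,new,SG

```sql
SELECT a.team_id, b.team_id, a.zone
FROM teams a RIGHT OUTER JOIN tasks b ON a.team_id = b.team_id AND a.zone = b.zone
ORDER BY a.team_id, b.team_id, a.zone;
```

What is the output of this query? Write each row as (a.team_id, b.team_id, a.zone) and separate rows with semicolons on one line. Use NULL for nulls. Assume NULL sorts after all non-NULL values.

(7, 7, DM); (7, 7, DM); (7, 7, NU); (NULL, 4, NULL); (NULL, 4, NULL); (NULL, 5, NULL); (NULL, 5, NULL); (NULL, 7, NULL); (NULL, 8, NULL)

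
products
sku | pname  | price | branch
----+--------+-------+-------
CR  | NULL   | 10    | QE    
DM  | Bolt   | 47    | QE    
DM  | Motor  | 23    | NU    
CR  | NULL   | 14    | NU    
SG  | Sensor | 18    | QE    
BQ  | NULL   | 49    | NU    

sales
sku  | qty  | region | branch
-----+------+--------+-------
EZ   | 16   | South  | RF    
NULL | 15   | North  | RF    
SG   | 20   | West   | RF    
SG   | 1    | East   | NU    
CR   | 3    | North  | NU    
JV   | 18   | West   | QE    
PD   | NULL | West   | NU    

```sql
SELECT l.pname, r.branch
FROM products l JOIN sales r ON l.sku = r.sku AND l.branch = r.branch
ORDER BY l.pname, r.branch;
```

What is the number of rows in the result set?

INNER JOIN keeps only pairs where the ON condition holds.
Matching on l.sku = r.sku AND l.branch = r.branch. A NULL in a compared column never satisfies the condition.
Matched pairs: 1.
Total: 1 rows.

1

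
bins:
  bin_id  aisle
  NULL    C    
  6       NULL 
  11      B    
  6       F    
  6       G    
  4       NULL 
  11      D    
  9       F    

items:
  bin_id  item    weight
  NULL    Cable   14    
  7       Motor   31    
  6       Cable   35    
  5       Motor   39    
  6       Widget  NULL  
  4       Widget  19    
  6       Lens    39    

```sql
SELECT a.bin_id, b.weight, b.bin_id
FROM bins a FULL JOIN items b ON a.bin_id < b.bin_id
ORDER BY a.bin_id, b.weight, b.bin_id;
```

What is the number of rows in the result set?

14

FULL OUTER JOIN keeps every row from both sides; unmatched rows get NULL for the other side's columns.
Matching on a.bin_id < b.bin_id. A NULL in a compared column never satisfies the condition.
- a row (bin_id=NULL): no match → kept, b columns NULL.
- a row (bin_id=6): matches 1 b row(s) → 1 output row(s).
- a row (bin_id=11): no match → kept, b columns NULL.
- a row (bin_id=6): matches 1 b row(s) → 1 output row(s).
- a row (bin_id=6): matches 1 b row(s) → 1 output row(s).
- a row (bin_id=4): matches 5 b row(s) → 5 output row(s).
- a row (bin_id=11): no match → kept, b columns NULL.
- a row (bin_id=9): no match → kept, b columns NULL.
- plus 2 unmatched b row(s), each kept with NULL a columns.
Total: 8 matched + 6 padded = 14 rows.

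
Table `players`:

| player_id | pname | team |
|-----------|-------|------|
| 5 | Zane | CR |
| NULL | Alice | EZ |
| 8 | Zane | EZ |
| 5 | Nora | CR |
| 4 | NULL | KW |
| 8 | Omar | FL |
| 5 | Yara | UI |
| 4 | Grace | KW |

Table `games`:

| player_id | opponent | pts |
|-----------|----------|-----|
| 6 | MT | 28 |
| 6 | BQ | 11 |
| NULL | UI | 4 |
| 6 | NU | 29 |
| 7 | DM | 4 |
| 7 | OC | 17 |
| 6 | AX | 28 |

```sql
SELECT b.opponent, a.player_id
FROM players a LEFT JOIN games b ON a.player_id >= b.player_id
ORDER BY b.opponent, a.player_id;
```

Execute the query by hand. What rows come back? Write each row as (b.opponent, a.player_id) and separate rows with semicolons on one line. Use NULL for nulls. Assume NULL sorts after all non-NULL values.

(AX, 8); (AX, 8); (BQ, 8); (BQ, 8); (DM, 8); (DM, 8); (MT, 8); (MT, 8); (NU, 8); (NU, 8); (OC, 8); (OC, 8); (NULL, 4); (NULL, 4); (NULL, 5); (NULL, 5); (NULL, 5); (NULL, NULL)

LEFT JOIN keeps every row from `players`; unmatched rows get NULL for `games`'s columns.
Matching on a.player_id >= b.player_id. A NULL in a compared column never satisfies the condition.
Matched pairs: 12; unmatched a rows kept: 6.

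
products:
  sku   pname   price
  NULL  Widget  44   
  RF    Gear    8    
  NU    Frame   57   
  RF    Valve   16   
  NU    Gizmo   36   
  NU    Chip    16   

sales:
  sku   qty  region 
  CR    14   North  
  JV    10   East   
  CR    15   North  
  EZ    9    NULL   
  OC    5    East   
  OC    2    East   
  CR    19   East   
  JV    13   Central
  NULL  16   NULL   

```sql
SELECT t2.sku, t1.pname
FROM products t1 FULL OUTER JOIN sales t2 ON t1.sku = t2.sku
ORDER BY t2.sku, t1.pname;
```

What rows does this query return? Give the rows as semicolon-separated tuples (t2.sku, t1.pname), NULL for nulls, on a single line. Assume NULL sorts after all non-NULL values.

(CR, NULL); (CR, NULL); (CR, NULL); (EZ, NULL); (JV, NULL); (JV, NULL); (OC, NULL); (OC, NULL); (NULL, Chip); (NULL, Frame); (NULL, Gear); (NULL, Gizmo); (NULL, Valve); (NULL, Widget); (NULL, NULL)

FULL OUTER JOIN keeps every row from both sides; unmatched rows get NULL for the other side's columns.
Matching on t1.sku = t2.sku. A NULL in a compared column never satisfies the condition.
- t1 (sku=NULL) has no partner → padded with NULL.
- t1 (sku=RF) has no partner → padded with NULL.
- t1 (sku=NU) has no partner → padded with NULL.
- t1 (sku=RF) has no partner → padded with NULL.
- t1 (sku=NU) has no partner → padded with NULL.
- t1 (sku=NU) has no partner → padded with NULL.
- 9 t2 row(s) had no t1 match → kept, t1 columns NULL.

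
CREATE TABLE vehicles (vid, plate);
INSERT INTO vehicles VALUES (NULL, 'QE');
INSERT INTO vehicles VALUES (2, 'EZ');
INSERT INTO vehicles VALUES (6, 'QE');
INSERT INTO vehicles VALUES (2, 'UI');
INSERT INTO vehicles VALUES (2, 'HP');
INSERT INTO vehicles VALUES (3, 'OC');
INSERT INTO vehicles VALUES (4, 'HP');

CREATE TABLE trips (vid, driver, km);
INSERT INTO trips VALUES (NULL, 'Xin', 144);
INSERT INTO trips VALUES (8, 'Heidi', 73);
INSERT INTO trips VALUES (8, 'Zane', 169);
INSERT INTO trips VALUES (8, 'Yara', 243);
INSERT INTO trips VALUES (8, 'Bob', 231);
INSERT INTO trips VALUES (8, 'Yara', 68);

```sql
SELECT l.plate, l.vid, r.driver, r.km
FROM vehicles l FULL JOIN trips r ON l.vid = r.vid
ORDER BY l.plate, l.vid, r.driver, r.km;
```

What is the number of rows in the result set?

13

FULL OUTER JOIN keeps every row from both sides; unmatched rows get NULL for the other side's columns.
Matching on l.vid = r.vid. A NULL in a compared column never satisfies the condition.
- vid=NULL: no r row matches, row kept with r columns NULL.
- vid=2: no r row matches, row kept with r columns NULL.
- vid=6: no r row matches, row kept with r columns NULL.
- vid=2: no r row matches, row kept with r columns NULL.
- vid=2: no r row matches, row kept with r columns NULL.
- vid=3: no r row matches, row kept with r columns NULL.
- vid=4: no r row matches, row kept with r columns NULL.
- 6 r row(s) had no l match → kept, l columns NULL.
Total: 0 matched + 13 padded = 13 rows.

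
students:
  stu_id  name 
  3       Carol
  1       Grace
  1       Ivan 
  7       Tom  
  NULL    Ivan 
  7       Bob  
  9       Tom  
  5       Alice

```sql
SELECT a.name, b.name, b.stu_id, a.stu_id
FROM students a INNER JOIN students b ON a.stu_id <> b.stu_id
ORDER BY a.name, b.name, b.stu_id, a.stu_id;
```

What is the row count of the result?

38

INNER JOIN keeps only pairs where the ON condition holds.
Matching on a.stu_id <> b.stu_id. A NULL in a compared column never satisfies the condition.
- a[0] stu_id=3 → 6 match(es) in b → 6 row(s).
- a[1] stu_id=1 → 5 match(es) in b → 5 row(s).
- a[2] stu_id=1 → 5 match(es) in b → 5 row(s).
- a[3] stu_id=7 → 5 match(es) in b → 5 row(s).
- a[4] stu_id=NULL → no match; dropped.
- a[5] stu_id=7 → 5 match(es) in b → 5 row(s).
- a[6] stu_id=9 → 6 match(es) in b → 6 row(s).
- a[7] stu_id=5 → 6 match(es) in b → 6 row(s).
Total: 38 rows.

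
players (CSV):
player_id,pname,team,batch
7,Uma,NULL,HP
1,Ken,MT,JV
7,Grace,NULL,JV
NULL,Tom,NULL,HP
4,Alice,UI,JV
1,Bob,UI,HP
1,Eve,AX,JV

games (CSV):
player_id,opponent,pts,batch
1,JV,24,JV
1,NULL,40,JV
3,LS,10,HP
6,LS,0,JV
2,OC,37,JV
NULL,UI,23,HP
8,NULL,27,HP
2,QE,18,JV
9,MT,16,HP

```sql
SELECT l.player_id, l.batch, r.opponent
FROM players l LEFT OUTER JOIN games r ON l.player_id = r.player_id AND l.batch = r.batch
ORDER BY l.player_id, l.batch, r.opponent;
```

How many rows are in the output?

LEFT JOIN keeps every row from `players`; unmatched rows get NULL for `games`'s columns.
Matching on l.player_id = r.player_id AND l.batch = r.batch. A NULL in a compared column never satisfies the condition.
- l (player_id=7, batch=HP) has no partner → padded with NULL.
- l (player_id=1, batch=JV) pairs with 2 row(s) of r.
- l (player_id=7, batch=JV) has no partner → padded with NULL.
- l (player_id=NULL, batch=HP) has no partner → padded with NULL.
- l (player_id=4, batch=JV) has no partner → padded with NULL.
- l (player_id=1, batch=HP) has no partner → padded with NULL.
- l (player_id=1, batch=JV) pairs with 2 row(s) of r.
Total: 4 matched + 5 padded = 9 rows.

9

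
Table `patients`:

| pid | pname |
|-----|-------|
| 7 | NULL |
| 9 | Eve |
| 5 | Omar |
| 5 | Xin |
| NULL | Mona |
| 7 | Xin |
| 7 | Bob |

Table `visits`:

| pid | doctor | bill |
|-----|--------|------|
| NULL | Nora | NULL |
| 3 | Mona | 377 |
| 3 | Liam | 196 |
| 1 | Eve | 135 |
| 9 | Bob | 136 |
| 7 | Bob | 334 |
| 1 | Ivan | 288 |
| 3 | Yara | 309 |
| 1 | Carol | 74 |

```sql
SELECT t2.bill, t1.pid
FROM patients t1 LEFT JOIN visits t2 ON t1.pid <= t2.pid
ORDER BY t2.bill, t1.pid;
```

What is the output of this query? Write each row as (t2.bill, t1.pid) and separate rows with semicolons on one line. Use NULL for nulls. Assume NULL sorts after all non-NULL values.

LEFT JOIN keeps every row from `patients`; unmatched rows get NULL for `visits`'s columns.
Matching on t1.pid <= t2.pid. A NULL in a compared column never satisfies the condition.
Matched pairs: 11; unmatched t1 rows kept: 1.

(136, 5); (136, 5); (136, 7); (136, 7); (136, 7); (136, 9); (334, 5); (334, 5); (334, 7); (334, 7); (334, 7); (NULL, NULL)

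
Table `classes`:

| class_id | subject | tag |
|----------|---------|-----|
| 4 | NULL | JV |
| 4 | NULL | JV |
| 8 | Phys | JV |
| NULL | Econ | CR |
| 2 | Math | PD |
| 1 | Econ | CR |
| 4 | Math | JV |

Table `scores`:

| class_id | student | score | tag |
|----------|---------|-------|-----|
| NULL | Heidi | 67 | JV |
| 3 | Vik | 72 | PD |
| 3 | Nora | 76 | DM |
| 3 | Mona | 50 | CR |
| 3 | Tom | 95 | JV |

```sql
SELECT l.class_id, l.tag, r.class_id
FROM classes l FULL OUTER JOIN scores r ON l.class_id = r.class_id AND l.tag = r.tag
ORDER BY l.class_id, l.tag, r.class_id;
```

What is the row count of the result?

FULL OUTER JOIN keeps every row from both sides; unmatched rows get NULL for the other side's columns.
Matching on l.class_id = r.class_id AND l.tag = r.tag. A NULL in a compared column never satisfies the condition.
Matched pairs: 0; unmatched l rows kept: 7; unmatched r rows kept: 5.
Total: 0 matched + 12 padded = 12 rows.

12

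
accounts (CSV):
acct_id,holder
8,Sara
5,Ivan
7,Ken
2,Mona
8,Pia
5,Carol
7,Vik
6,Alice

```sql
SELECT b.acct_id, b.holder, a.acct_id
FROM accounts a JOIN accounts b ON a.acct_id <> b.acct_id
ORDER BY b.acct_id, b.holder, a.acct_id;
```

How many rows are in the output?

50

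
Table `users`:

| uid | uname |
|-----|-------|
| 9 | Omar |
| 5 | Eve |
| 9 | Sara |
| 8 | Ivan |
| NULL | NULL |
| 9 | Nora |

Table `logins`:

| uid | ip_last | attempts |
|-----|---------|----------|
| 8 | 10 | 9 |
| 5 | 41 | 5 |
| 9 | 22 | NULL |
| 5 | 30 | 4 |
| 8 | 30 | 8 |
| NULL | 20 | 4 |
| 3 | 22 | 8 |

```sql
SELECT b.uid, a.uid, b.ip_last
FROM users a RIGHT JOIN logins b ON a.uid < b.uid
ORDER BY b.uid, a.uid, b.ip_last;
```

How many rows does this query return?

8

RIGHT JOIN keeps every row from `logins`; unmatched rows get NULL for `users`'s columns.
Matching on a.uid < b.uid. A NULL in a compared column never satisfies the condition.
- a[0] uid=9 → no match.
- a[1] uid=5 → 3 match(es) in b → 3 row(s).
- a[2] uid=9 → no match.
- a[3] uid=8 → 1 match(es) in b → 1 row(s).
- a[4] uid=NULL → no match.
- a[5] uid=9 → no match.
- plus 4 unmatched b row(s), each kept with NULL a columns.
Total: 4 matched + 4 padded = 8 rows.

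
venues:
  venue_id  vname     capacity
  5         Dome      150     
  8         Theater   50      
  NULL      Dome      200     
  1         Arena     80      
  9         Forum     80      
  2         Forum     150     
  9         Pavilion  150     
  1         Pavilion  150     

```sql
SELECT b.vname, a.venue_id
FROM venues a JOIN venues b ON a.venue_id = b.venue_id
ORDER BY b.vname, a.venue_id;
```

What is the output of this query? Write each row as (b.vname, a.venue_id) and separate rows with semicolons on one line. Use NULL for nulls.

INNER JOIN keeps only pairs where the ON condition holds.
Matching on a.venue_id = b.venue_id. A NULL in a compared column never satisfies the condition.
- a row (venue_id=5): matches 1 b row(s) → 1 output row(s).
- a row (venue_id=8): matches 1 b row(s) → 1 output row(s).
- a row (venue_id=NULL): no match → dropped.
- a row (venue_id=1): matches 2 b row(s) → 2 output row(s).
- a row (venue_id=9): matches 2 b row(s) → 2 output row(s).
- a row (venue_id=2): matches 1 b row(s) → 1 output row(s).
- a row (venue_id=9): matches 2 b row(s) → 2 output row(s).
- a row (venue_id=1): matches 2 b row(s) → 2 output row(s).

(Arena, 1); (Arena, 1); (Dome, 5); (Forum, 2); (Forum, 9); (Forum, 9); (Pavilion, 1); (Pavilion, 1); (Pavilion, 9); (Pavilion, 9); (Theater, 8)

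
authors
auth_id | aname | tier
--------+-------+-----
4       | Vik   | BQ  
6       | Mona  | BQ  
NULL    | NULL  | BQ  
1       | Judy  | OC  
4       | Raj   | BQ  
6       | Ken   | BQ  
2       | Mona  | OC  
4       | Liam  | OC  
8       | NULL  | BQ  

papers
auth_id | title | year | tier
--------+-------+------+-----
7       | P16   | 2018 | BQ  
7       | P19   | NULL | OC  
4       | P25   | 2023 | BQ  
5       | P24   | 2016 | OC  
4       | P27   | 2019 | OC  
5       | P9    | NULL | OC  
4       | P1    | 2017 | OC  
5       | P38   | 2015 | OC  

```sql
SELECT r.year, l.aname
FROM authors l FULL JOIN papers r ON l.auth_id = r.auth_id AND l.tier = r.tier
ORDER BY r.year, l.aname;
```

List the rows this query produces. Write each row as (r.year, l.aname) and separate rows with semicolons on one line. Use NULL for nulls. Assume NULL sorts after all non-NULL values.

(2015, NULL); (2016, NULL); (2017, Liam); (2018, NULL); (2019, Liam); (2023, Raj); (2023, Vik); (NULL, Judy); (NULL, Ken); (NULL, Mona); (NULL, Mona); (NULL, NULL); (NULL, NULL); (NULL, NULL); (NULL, NULL)

FULL OUTER JOIN keeps every row from both sides; unmatched rows get NULL for the other side's columns.
Matching on l.auth_id = r.auth_id AND l.tier = r.tier. A NULL in a compared column never satisfies the condition.
- l row (auth_id=4, tier=BQ): matches 1 r row(s) → 1 output row(s).
- l row (auth_id=6, tier=BQ): no match → kept, r columns NULL.
- l row (auth_id=NULL, tier=BQ): no match → kept, r columns NULL.
- l row (auth_id=1, tier=OC): no match → kept, r columns NULL.
- l row (auth_id=4, tier=BQ): matches 1 r row(s) → 1 output row(s).
- l row (auth_id=6, tier=BQ): no match → kept, r columns NULL.
- l row (auth_id=2, tier=OC): no match → kept, r columns NULL.
- l row (auth_id=4, tier=OC): matches 2 r row(s) → 2 output row(s).
- l row (auth_id=8, tier=BQ): no match → kept, r columns NULL.
- plus 5 unmatched r row(s), each kept with NULL l columns.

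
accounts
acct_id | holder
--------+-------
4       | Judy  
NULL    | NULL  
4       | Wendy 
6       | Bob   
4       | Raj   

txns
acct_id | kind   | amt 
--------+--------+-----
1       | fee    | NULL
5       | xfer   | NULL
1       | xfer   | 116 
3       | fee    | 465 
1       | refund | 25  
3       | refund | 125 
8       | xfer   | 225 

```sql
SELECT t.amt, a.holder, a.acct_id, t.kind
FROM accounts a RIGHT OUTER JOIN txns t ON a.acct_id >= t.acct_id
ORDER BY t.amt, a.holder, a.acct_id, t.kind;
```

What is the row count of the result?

RIGHT JOIN keeps every row from `txns`; unmatched rows get NULL for `accounts`'s columns.
Matching on a.acct_id >= t.acct_id. A NULL in a compared column never satisfies the condition.
- acct_id=4: 5 matching t row(s), so 5 row(s) emitted.
- acct_id=NULL: no matching t row.
- acct_id=4: 5 matching t row(s), so 5 row(s) emitted.
- acct_id=6: 6 matching t row(s), so 6 row(s) emitted.
- acct_id=4: 5 matching t row(s), so 5 row(s) emitted.
- 1 t row(s) had no a match → kept, a columns NULL.
Total: 21 matched + 1 padded = 22 rows.

22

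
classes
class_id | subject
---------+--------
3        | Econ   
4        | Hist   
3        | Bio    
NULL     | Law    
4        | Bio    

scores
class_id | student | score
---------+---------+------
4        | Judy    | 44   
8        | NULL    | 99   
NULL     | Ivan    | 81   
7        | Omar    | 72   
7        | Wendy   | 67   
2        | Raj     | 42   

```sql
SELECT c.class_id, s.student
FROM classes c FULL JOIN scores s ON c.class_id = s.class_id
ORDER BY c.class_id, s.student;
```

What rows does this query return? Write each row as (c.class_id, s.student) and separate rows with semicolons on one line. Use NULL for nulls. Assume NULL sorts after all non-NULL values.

FULL OUTER JOIN keeps every row from both sides; unmatched rows get NULL for the other side's columns.
Matching on c.class_id = s.class_id. A NULL in a compared column never satisfies the condition.
- c row (class_id=3): no match → kept, s columns NULL.
- c row (class_id=4): matches 1 s row(s) → 1 output row(s).
- c row (class_id=3): no match → kept, s columns NULL.
- c row (class_id=NULL): no match → kept, s columns NULL.
- c row (class_id=4): matches 1 s row(s) → 1 output row(s).
- plus 5 unmatched s row(s), each kept with NULL c columns.
After projecting and ordering:
c.class_id | s.student
3 | NULL
3 | NULL
4 | Judy
4 | Judy
NULL | Ivan
NULL | Omar
NULL | Raj
NULL | Wendy
NULL | NULL
NULL | NULL

(3, NULL); (3, NULL); (4, Judy); (4, Judy); (NULL, Ivan); (NULL, Omar); (NULL, Raj); (NULL, Wendy); (NULL, NULL); (NULL, NULL)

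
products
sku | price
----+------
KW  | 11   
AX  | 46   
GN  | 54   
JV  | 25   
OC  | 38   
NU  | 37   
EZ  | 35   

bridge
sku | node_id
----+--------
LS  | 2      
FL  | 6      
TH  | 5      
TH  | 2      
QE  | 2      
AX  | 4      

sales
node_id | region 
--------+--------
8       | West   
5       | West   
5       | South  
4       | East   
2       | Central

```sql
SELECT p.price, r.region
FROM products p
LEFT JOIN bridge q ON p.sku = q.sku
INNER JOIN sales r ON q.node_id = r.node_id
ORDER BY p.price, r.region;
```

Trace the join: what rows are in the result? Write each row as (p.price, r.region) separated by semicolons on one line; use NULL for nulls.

Step 1 — p LEFT JOIN q on sku → 7 row(s).
Then INNER JOIN `sales r` on node_id: keep only rows whose q.node_id appears in r.

(46, East)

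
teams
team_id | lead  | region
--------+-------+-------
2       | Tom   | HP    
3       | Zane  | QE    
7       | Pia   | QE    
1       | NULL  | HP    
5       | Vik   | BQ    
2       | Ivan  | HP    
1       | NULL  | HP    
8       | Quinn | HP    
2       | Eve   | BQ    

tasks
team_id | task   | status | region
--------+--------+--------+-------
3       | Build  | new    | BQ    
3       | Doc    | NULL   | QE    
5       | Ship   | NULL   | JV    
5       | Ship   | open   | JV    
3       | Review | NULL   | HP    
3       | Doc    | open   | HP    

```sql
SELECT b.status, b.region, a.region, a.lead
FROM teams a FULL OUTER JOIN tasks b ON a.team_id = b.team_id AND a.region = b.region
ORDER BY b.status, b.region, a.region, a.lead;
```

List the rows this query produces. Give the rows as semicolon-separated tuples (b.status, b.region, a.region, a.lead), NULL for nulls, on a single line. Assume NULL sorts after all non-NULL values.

(new, BQ, NULL, NULL); (open, HP, NULL, NULL); (open, JV, NULL, NULL); (NULL, HP, NULL, NULL); (NULL, JV, NULL, NULL); (NULL, QE, QE, Zane); (NULL, NULL, BQ, Eve); (NULL, NULL, BQ, Vik); (NULL, NULL, HP, Ivan); (NULL, NULL, HP, Quinn); (NULL, NULL, HP, Tom); (NULL, NULL, HP, NULL); (NULL, NULL, HP, NULL); (NULL, NULL, QE, Pia)

FULL OUTER JOIN keeps every row from both sides; unmatched rows get NULL for the other side's columns.
Matching on a.team_id = b.team_id AND a.region = b.region.
- a[0] team_id=2, region=HP → no match; kept with NULLs on the b side.
- a[1] team_id=3, region=QE → 1 match(es) in b → 1 row(s).
- a[2] team_id=7, region=QE → no match; kept with NULLs on the b side.
- a[3] team_id=1, region=HP → no match; kept with NULLs on the b side.
- a[4] team_id=5, region=BQ → no match; kept with NULLs on the b side.
- a[5] team_id=2, region=HP → no match; kept with NULLs on the b side.
- a[6] team_id=1, region=HP → no match; kept with NULLs on the b side.
- a[7] team_id=8, region=HP → no match; kept with NULLs on the b side.
- a[8] team_id=2, region=BQ → no match; kept with NULLs on the b side.
- 5 row(s) from b found no a partner → padded with NULL.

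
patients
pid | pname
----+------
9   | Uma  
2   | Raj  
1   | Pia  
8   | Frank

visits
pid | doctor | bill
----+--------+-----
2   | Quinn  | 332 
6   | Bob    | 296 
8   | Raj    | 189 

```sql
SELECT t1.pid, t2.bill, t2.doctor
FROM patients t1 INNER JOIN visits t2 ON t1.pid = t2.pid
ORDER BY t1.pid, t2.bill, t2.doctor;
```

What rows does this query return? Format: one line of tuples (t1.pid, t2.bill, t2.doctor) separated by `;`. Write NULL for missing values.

INNER JOIN keeps only pairs where the ON condition holds.
Matching on t1.pid = t2.pid.
Matched pairs: 2.

(2, 332, Quinn); (8, 189, Raj)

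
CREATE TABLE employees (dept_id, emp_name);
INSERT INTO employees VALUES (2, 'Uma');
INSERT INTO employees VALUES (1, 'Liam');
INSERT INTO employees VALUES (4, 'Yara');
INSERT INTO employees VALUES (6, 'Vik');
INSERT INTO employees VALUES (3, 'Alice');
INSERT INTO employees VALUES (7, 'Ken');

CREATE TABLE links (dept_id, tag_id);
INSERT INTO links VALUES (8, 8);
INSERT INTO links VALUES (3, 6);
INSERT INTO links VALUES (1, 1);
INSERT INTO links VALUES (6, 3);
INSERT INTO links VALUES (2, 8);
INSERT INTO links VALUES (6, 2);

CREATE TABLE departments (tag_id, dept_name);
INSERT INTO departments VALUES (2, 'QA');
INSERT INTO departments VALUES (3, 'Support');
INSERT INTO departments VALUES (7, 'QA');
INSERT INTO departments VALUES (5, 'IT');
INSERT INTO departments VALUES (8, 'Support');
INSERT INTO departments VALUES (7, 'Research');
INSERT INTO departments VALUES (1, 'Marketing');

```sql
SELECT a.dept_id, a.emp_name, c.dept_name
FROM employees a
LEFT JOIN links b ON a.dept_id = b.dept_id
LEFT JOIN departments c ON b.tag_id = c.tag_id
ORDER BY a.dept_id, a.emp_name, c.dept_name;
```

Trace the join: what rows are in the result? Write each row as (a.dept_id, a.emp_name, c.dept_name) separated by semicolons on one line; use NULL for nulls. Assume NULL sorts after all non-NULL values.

(1, Liam, Marketing); (2, Uma, Support); (3, Alice, NULL); (4, Yara, NULL); (6, Vik, QA); (6, Vik, Support); (7, Ken, NULL)

Joins associate left-to-right: employees LEFT JOIN links on dept_id gives 7 intermediate row(s).
Then LEFT JOIN `departments c` on tag_id: each of those 7 rows is kept; rows whose b.tag_id has no match in c get NULL for c's columns.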